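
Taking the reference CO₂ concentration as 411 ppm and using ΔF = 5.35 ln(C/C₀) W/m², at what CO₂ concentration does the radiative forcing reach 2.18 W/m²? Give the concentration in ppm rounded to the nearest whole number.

C ≈ 618 ppm

Set 5.35 ln(C/411) = 2.18, so ln(C/411) = 2.18/5.35 = 0.40748.
Then C/411 = e^0.40748 = 1.50303, giving C = 411 × 1.50303 = 617.75 ppm.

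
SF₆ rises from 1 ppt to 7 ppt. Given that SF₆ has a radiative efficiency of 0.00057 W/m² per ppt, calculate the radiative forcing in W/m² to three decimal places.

SF₆: ΔF = 0.00057 × (7 − 1) = 0.00057 × 6 = 0.0034 W/m².

ΔF = 0.003 W/m²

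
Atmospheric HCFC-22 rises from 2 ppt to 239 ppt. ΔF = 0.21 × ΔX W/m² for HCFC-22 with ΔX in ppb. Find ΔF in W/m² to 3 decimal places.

ΔF = 0.050 W/m²

HCFC-22: Δ = 239 − 2 = 237 ppt = 0.237 ppb; ΔF = 0.21 × 0.237 = 0.0498 W/m².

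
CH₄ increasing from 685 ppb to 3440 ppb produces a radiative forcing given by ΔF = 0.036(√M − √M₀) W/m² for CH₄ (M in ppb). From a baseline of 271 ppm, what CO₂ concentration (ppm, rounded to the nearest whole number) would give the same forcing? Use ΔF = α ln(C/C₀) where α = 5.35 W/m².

CH₄ forcing: 0.036 × (√3440 − √685) = 0.036 × (58.6515 − 26.1725) = 0.036 × 32.4790 = 1.16924 W/m².
Set 5.35 ln(C/271) = 1.16924: ln(C/271) = 1.16924/5.35 = 0.21855, so C = 271 × e^0.21855 = 271 × 1.24427 = 337.20 ppm.

C ≈ 337 ppm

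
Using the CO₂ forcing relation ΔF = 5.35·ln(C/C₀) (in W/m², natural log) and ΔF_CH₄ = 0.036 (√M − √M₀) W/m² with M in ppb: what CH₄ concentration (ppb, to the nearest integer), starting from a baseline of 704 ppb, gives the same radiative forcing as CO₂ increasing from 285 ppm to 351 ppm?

M ≈ 3305 ppb

CO₂ forcing: 5.35 × ln(351/285) = 5.35 × 0.208297 = 1.11439 W/m².
Set 0.036(√M − √704) = 1.11439: √M = 1.11439/0.036 + √704 = 30.9553 + 26.5330 = 57.4883.
M = (57.4883)² = 3304.90 ppb.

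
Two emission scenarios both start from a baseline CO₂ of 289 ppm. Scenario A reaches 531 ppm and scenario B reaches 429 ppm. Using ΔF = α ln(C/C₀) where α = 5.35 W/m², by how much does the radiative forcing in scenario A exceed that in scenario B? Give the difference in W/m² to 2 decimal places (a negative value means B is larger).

ΔF_A = 5.35 ln(531/289) = 5.35 × 0.60834 = 3.2546 W/m².
ΔF_B = 5.35 ln(429/289) = 5.35 × 0.39503 = 2.1134 W/m².
Difference: 3.2546 − 2.1134 = 1.1412 W/m².

ΔF_A − ΔF_B = 1.14 W/m²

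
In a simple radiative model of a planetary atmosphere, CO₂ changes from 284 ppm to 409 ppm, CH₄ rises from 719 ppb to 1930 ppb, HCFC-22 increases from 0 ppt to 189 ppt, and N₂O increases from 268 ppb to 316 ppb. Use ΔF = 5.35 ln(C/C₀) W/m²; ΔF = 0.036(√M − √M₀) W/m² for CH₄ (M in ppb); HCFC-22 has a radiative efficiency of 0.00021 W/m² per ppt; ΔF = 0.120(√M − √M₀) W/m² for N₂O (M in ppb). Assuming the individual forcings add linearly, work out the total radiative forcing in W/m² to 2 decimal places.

ΔF = 2.78 W/m²

CO₂: 5.35 × ln(409/284) = 5.35 × ln(1.44014) = 5.35 × 0.36474 = 1.9514 W/m².
CH₄: 0.036 × (√1930 − √719) = 0.036 × (43.9318 − 26.8142) = 0.036 × 17.1176 = 0.6162 W/m².
HCFC-22: ΔF = 0.00021 × (189 − 0) = 0.00021 × 189 = 0.0397 W/m².
N₂O: 0.120 × (√316 − √268) = 0.120 × (17.7764 − 16.3707) = 0.120 × 1.4057 = 0.1687 W/m².
Total ΔF = 1.9514 + 0.6162 + 0.0397 + 0.1687 = 2.7760 W/m².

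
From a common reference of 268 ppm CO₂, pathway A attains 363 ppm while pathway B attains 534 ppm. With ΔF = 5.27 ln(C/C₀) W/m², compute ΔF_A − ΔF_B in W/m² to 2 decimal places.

ΔF_A = 5.27 ln(363/268) = 5.27 × 0.30342 = 1.5990 W/m².
ΔF_B = 5.27 ln(534/268) = 5.27 × 0.68941 = 3.6332 W/m².
Difference: 1.5990 − 3.6332 = -2.0342 W/m².

ΔF_A − ΔF_B = -2.03 W/m²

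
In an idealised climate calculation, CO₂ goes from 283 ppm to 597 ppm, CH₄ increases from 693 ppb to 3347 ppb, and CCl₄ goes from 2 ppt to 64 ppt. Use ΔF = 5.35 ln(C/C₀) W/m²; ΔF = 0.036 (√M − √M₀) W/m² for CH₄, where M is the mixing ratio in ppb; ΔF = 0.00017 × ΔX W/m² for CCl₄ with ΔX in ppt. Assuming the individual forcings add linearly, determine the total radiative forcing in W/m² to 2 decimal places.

CO₂: 5.35 × ln(597/283) = 5.35 × ln(2.10954) = 5.35 × 0.74647 = 3.9936 W/m².
CH₄: 0.036 × (√3347 − √693) = 0.036 × (57.8533 − 26.3249) = 0.036 × 31.5284 = 1.1350 W/m².
CCl₄: ΔF = 0.00017 × (64 − 2) = 0.00017 × 62 = 0.0105 W/m².
Total ΔF = 3.9936 + 1.1350 + 0.0105 = 5.1391 W/m².

ΔF = 5.14 W/m²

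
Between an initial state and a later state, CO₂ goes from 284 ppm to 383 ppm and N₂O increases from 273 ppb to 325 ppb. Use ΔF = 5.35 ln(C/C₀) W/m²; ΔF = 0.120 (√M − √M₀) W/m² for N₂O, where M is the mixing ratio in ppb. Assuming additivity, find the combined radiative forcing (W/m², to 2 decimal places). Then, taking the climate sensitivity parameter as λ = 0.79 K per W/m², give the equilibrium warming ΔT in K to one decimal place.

CO₂: 5.35 × ln(383/284) = 5.35 × ln(1.34859) = 5.35 × 0.29906 = 1.6000 W/m².
N₂O: 0.120 × (√325 − √273) = 0.120 × (18.0278 − 16.5227) = 0.120 × 1.5051 = 0.1806 W/m².
Total ΔF = 1.6000 + 0.1806 = 1.7806 W/m².
ΔT = λ ΔF = 0.79 × 1.78 = 1.4062 K.

ΔF = 1.78 W/m²; ΔT = 1.4 K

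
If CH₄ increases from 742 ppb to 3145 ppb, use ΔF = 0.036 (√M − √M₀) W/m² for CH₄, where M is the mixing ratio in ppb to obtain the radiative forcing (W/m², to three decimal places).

ΔF = 1.038 W/m²

CH₄: 0.036 × (√3145 − √742) = 0.036 × (56.0803 − 27.2397) = 0.036 × 28.8406 = 1.0383 W/m².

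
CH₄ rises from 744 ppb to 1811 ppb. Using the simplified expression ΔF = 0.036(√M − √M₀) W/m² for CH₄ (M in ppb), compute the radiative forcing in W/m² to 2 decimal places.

CH₄: 0.036 × (√1811 − √744) = 0.036 × (42.5558 − 27.2764) = 0.036 × 15.2794 = 0.5501 W/m².

ΔF = 0.55 W/m²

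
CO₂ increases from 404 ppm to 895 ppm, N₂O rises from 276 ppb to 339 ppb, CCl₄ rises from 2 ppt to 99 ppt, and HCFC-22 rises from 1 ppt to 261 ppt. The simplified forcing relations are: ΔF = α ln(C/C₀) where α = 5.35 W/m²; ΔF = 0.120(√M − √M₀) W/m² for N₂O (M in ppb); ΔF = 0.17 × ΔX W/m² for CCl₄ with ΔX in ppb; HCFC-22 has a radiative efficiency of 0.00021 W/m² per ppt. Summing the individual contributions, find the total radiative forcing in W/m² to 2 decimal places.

ΔF = 4.54 W/m²

CO₂: 5.35 × ln(895/404) = 5.35 × ln(2.21535) = 5.35 × 0.79541 = 4.2554 W/m².
N₂O: 0.120 × (√339 − √276) = 0.120 × (18.4120 − 16.6132) = 0.120 × 1.7988 = 0.2159 W/m².
CCl₄: Δ = 99 − 2 = 97 ppt = 0.097 ppb; ΔF = 0.17 × 0.097 = 0.0165 W/m².
HCFC-22: ΔF = 0.00021 × (261 − 1) = 0.00021 × 260 = 0.0546 W/m².
Total ΔF = 4.2554 + 0.2159 + 0.0165 + 0.0546 = 4.5424 W/m².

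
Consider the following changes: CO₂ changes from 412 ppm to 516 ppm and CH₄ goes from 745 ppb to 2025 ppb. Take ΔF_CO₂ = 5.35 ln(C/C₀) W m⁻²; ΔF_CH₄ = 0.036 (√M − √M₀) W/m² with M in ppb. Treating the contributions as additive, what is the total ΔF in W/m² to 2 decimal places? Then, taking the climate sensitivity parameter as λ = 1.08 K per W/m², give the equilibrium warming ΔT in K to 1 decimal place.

ΔF = 1.84 W/m²; ΔT = 2.0 K

CO₂: 5.35 × ln(516/412) = 5.35 × ln(1.25243) = 5.35 × 0.22509 = 1.2042 W/m².
CH₄: 0.036 × (√2025 − √745) = 0.036 × (45.0000 − 27.2947) = 0.036 × 17.7053 = 0.6374 W/m².
Total ΔF = 1.2042 + 0.6374 = 1.8416 W/m².
ΔT = λ ΔF = 1.08 × 1.84 = 1.9872 K.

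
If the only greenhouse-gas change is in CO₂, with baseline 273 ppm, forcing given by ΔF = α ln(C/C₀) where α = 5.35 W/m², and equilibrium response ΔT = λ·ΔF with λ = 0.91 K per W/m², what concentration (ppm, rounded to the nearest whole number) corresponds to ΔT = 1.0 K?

Required forcing: ΔF = ΔT/λ = 1.0/0.91 = 1.0989 W/m².
Then ln(C/273) = ΔF/5.35 = 1.0989/5.35 = 0.20540.
So C = 273 × e^0.20540 = 273 × 1.22802 = 335.25 ppm.

C ≈ 335 ppm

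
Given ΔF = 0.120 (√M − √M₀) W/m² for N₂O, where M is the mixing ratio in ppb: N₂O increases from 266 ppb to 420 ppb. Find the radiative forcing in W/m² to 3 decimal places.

N₂O: 0.120 × (√420 − √266) = 0.120 × (20.4939 − 16.3095) = 0.120 × 4.1844 = 0.5021 W/m².

ΔF = 0.502 W/m²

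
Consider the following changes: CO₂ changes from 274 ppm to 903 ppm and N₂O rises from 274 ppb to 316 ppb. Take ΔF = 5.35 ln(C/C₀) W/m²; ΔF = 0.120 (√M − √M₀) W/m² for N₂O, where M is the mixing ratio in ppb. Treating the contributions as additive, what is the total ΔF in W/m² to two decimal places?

ΔF = 6.53 W/m²

CO₂: 5.35 × ln(903/274) = 5.35 × ln(3.29562) = 5.35 × 1.19259 = 6.3804 W/m².
N₂O: 0.120 × (√316 − √274) = 0.120 × (17.7764 − 16.5529) = 0.120 × 1.2235 = 0.1468 W/m².
Total ΔF = 6.3804 + 0.1468 = 6.5272 W/m².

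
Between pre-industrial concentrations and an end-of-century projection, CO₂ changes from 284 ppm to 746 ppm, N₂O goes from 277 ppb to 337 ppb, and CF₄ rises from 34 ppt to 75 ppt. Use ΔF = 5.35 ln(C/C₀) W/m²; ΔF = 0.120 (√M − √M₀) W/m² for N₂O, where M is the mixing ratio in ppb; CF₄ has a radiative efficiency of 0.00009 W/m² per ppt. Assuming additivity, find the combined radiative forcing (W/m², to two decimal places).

ΔF = 5.38 W/m²

CO₂: 5.35 × ln(746/284) = 5.35 × ln(2.62676) = 5.35 × 0.96575 = 5.1668 W/m².
N₂O: 0.120 × (√337 − √277) = 0.120 × (18.3576 − 16.6433) = 0.120 × 1.7143 = 0.2057 W/m².
CF₄: ΔF = 0.00009 × (75 − 34) = 0.00009 × 41 = 0.0037 W/m².
Total ΔF = 5.1668 + 0.2057 + 0.0037 = 5.3762 W/m².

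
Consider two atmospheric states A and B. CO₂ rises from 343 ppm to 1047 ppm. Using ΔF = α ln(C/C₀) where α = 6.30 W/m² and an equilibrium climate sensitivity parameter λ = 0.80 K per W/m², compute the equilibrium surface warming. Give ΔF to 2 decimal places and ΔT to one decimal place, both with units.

CO₂: 6.30 × ln(1047/343) = 6.30 × ln(3.05248) = 6.30 × 1.11595 = 7.0305 W/m².
ΔT = λ ΔF = 0.80 × 7.03 = 5.6240 K.

ΔF = 7.03 W/m²; ΔT = 5.6 K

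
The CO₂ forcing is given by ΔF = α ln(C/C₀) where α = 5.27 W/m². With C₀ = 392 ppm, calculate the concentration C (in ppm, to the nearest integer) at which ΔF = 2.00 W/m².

C ≈ 573 ppm

Set 5.27 ln(C/392) = 2.00, so ln(C/392) = 2.00/5.27 = 0.37951.
Then C/392 = e^0.37951 = 1.46157, giving C = 392 × 1.46157 = 572.94 ppm.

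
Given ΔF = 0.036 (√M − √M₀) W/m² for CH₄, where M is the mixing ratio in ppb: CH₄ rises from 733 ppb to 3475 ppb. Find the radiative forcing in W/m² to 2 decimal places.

CH₄: 0.036 × (√3475 − √733) = 0.036 × (58.9491 − 27.0740) = 0.036 × 31.8751 = 1.1475 W/m².

ΔF = 1.15 W/m²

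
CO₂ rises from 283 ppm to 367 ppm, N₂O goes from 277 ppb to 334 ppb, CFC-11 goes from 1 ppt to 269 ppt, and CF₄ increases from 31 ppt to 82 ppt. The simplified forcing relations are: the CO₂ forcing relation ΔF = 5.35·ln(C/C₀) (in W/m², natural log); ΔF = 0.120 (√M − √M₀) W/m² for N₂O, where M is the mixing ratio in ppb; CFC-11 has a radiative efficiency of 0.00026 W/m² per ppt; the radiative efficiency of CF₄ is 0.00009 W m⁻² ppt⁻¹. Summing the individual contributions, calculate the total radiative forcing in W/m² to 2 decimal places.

CO₂: 5.35 × ln(367/283) = 5.35 × ln(1.29682) = 5.35 × 0.25992 = 1.3906 W/m².
N₂O: 0.120 × (√334 − √277) = 0.120 × (18.2757 − 16.6433) = 0.120 × 1.6324 = 0.1959 W/m².
CFC-11: ΔF = 0.00026 × (269 − 1) = 0.00026 × 268 = 0.0697 W/m².
CF₄: ΔF = 0.00009 × (82 − 31) = 0.00009 × 51 = 0.0046 W/m².
Total ΔF = 1.3906 + 0.1959 + 0.0697 + 0.0046 = 1.6608 W/m².

ΔF = 1.66 W/m²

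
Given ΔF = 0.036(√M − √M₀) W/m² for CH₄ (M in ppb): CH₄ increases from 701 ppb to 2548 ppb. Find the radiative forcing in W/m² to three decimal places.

CH₄: 0.036 × (√2548 − √701) = 0.036 × (50.4777 − 26.4764) = 0.036 × 24.0013 = 0.8640 W/m².

ΔF = 0.864 W/m²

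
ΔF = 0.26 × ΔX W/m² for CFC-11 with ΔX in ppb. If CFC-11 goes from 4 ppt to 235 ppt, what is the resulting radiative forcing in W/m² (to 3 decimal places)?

ΔF = 0.060 W/m²

CFC-11: Δ = 235 − 4 = 231 ppt = 0.231 ppb; ΔF = 0.26 × 0.231 = 0.0601 W/m².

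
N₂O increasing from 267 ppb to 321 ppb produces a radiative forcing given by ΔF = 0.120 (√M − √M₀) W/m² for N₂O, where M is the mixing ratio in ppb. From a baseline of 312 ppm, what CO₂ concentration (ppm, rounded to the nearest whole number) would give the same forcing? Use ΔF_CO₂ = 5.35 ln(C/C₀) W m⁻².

N₂O forcing: 0.120 × (√321 − √267) = 0.120 × (17.9165 − 16.3401) = 0.120 × 1.5764 = 0.18917 W/m².
Set 5.35 ln(C/312) = 0.18917: ln(C/312) = 0.18917/5.35 = 0.03536, so C = 312 × e^0.03536 = 312 × 1.03599 = 323.23 ppm.

C ≈ 323 ppm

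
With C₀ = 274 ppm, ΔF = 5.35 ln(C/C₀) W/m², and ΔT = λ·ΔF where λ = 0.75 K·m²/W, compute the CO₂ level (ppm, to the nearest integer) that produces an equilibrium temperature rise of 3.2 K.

C ≈ 608 ppm

Required forcing: ΔF = ΔT/λ = 3.2/0.75 = 4.2667 W/m².
Then ln(C/274) = ΔF/5.35 = 4.2667/5.35 = 0.79751.
So C = 274 × e^0.79751 = 274 × 2.22001 = 608.28 ppm.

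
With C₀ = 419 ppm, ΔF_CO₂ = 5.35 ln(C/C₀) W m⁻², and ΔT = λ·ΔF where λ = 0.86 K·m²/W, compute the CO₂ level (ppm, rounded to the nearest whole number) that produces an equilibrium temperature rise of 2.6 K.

Required forcing: ΔF = ΔT/λ = 2.6/0.86 = 3.0233 W/m².
Then ln(C/419) = ΔF/5.35 = 3.0233/5.35 = 0.56510.
So C = 419 × e^0.56510 = 419 × 1.75962 = 737.28 ppm.

C ≈ 737 ppm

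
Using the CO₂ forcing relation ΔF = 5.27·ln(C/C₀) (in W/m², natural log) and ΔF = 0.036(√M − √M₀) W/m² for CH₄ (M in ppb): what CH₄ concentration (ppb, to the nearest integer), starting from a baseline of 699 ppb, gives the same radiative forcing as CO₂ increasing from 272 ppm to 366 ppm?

CO₂ forcing: 5.27 × ln(366/272) = 5.27 × 0.296831 = 1.56430 W/m².
Set 0.036(√M − √699) = 1.56430: √M = 1.56430/0.036 + √699 = 43.4528 + 26.4386 = 69.8914.
M = (69.8914)² = 4884.81 ppb.

M ≈ 4885 ppb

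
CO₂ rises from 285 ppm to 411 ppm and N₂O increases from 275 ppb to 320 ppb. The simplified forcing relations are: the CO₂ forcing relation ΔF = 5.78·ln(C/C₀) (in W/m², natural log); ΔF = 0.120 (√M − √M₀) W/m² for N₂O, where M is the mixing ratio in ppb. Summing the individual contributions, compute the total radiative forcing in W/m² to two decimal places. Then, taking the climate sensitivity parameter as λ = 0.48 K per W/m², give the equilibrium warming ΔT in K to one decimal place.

CO₂: 5.78 × ln(411/285) = 5.78 × ln(1.44211) = 5.78 × 0.36611 = 2.1161 W/m².
N₂O: 0.120 × (√320 − √275) = 0.120 × (17.8885 − 16.5831) = 0.120 × 1.3054 = 0.1566 W/m².
Total ΔF = 2.1161 + 0.1566 = 2.2727 W/m².
ΔT = λ ΔF = 0.48 × 2.27 = 1.0896 K.

ΔF = 2.27 W/m²; ΔT = 1.1 K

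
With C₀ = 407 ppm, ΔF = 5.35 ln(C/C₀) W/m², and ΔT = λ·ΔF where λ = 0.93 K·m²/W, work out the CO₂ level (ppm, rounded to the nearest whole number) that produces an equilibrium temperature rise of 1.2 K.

Required forcing: ΔF = ΔT/λ = 1.2/0.93 = 1.2903 W/m².
Then ln(C/407) = ΔF/5.35 = 1.2903/5.35 = 0.24118.
So C = 407 × e^0.24118 = 407 × 1.27275 = 518.01 ppm.

C ≈ 518 ppm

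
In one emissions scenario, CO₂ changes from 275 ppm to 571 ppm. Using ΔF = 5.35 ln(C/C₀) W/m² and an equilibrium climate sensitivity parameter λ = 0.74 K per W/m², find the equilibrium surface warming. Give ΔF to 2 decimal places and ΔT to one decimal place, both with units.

ΔF = 3.91 W/m²; ΔT = 2.9 K

CO₂: 5.35 × ln(571/275) = 5.35 × ln(2.07636) = 5.35 × 0.73062 = 3.9088 W/m².
ΔT = λ ΔF = 0.74 × 3.91 = 2.8934 K.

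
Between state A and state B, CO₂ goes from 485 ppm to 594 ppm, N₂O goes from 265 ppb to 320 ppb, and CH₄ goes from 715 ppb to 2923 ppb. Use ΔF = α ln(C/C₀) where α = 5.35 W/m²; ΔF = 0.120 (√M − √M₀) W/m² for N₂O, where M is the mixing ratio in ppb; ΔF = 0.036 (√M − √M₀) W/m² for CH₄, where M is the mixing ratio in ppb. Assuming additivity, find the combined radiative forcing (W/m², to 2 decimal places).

CO₂: 5.35 × ln(594/485) = 5.35 × ln(1.22474) = 5.35 × 0.20273 = 1.0846 W/m².
N₂O: 0.120 × (√320 − √265) = 0.120 × (17.8885 − 16.2788) = 0.120 × 1.6097 = 0.1932 W/m².
CH₄: 0.036 × (√2923 − √715) = 0.036 × (54.0648 − 26.7395) = 0.036 × 27.3253 = 0.9837 W/m².
Total ΔF = 1.0846 + 0.1932 + 0.9837 = 2.2615 W/m².

ΔF = 2.26 W/m²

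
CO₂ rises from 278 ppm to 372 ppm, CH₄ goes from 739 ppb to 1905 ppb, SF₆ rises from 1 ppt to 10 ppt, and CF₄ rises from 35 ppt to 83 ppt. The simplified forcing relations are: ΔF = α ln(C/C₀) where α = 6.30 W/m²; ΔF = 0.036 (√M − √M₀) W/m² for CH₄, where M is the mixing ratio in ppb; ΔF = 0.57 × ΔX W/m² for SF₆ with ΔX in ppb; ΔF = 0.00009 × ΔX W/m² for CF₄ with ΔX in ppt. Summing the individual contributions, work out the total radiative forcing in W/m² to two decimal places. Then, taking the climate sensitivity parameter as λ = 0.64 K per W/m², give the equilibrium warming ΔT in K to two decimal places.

CO₂: 6.30 × ln(372/278) = 6.30 × ln(1.33813) = 6.30 × 0.29127 = 1.8350 W/m².
CH₄: 0.036 × (√1905 − √739) = 0.036 × (43.6463 − 27.1846) = 0.036 × 16.4617 = 0.5926 W/m².
SF₆: Δ = 10 − 1 = 9 ppt = 0.009 ppb; ΔF = 0.57 × 0.009 = 0.0051 W/m².
CF₄: ΔF = 0.00009 × (83 − 35) = 0.00009 × 48 = 0.0043 W/m².
Total ΔF = 1.8350 + 0.5926 + 0.0051 + 0.0043 = 2.4370 W/m².
ΔT = λ ΔF = 0.64 × 2.44 = 1.5616 K.

ΔF = 2.44 W/m²; ΔT = 1.56 K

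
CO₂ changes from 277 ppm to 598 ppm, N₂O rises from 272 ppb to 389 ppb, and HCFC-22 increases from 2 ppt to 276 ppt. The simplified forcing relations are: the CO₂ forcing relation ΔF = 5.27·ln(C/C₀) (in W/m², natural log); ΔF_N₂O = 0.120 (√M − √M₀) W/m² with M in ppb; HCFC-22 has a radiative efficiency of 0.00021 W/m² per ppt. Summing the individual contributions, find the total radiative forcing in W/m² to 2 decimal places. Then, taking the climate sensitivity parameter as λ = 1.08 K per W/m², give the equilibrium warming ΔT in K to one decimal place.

ΔF = 4.50 W/m²; ΔT = 4.9 K

CO₂: 5.27 × ln(598/277) = 5.27 × ln(2.15884) = 5.27 × 0.76957 = 4.0556 W/m².
N₂O: 0.120 × (√389 − √272) = 0.120 × (19.7231 − 16.4924) = 0.120 × 3.2307 = 0.3877 W/m².
HCFC-22: ΔF = 0.00021 × (276 − 2) = 0.00021 × 274 = 0.0575 W/m².
Total ΔF = 4.0556 + 0.3877 + 0.0575 = 4.5008 W/m².
ΔT = λ ΔF = 1.08 × 4.50 = 4.8600 K.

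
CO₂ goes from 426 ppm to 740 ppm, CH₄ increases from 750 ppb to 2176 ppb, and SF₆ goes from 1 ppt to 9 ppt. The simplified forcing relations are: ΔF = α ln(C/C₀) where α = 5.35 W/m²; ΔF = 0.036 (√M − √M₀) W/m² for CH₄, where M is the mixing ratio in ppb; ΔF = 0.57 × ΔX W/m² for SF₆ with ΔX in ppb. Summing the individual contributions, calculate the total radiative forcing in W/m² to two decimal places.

CO₂: 5.35 × ln(740/426) = 5.35 × ln(1.73709) = 5.35 × 0.55221 = 2.9543 W/m².
CH₄: 0.036 × (√2176 − √750) = 0.036 × (46.6476 − 27.3861) = 0.036 × 19.2615 = 0.6934 W/m².
SF₆: Δ = 9 − 1 = 8 ppt = 0.008 ppb; ΔF = 0.57 × 0.008 = 0.0046 W/m².
Total ΔF = 2.9543 + 0.6934 + 0.0046 = 3.6523 W/m².

ΔF = 3.65 W/m²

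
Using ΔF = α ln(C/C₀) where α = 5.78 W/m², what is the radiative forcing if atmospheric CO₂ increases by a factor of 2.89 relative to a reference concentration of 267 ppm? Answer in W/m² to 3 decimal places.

ΔF = 5.78 × ln(2.89) = 5.78 × 1.06126 = 6.1341 W/m².

ΔF = 6.134 W/m²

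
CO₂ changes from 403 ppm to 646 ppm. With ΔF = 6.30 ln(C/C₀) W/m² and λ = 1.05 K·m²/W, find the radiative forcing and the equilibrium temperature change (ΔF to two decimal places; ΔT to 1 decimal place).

CO₂: 6.30 × ln(646/403) = 6.30 × ln(1.60298) = 6.30 × 0.47186 = 2.9727 W/m².
ΔT = λ ΔF = 1.05 × 2.97 = 3.1185 K.

ΔF = 2.97 W/m²; ΔT = 3.1 K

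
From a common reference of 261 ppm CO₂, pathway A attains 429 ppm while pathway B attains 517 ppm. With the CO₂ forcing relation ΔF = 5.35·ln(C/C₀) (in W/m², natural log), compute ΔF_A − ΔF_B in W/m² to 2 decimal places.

ΔF_A − ΔF_B = -1.00 W/m²

ΔF_A = 5.35 ln(429/261) = 5.35 × 0.49694 = 2.6586 W/m².
ΔF_B = 5.35 ln(517/261) = 5.35 × 0.68352 = 3.6568 W/m².
Difference: 2.6586 − 3.6568 = -0.9982 W/m².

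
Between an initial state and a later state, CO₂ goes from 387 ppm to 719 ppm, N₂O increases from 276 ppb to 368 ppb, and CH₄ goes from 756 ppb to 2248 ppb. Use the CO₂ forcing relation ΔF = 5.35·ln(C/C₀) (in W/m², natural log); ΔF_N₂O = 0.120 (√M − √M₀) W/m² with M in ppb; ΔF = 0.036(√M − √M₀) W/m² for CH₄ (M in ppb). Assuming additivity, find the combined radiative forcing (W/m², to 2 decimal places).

ΔF = 4.34 W/m²

CO₂: 5.35 × ln(719/387) = 5.35 × ln(1.85788) = 5.35 × 0.61944 = 3.3140 W/m².
N₂O: 0.120 × (√368 − √276) = 0.120 × (19.1833 − 16.6132) = 0.120 × 2.5701 = 0.3084 W/m².
CH₄: 0.036 × (√2248 − √756) = 0.036 × (47.4131 − 27.4955) = 0.036 × 19.9176 = 0.7170 W/m².
Total ΔF = 3.3140 + 0.3084 + 0.7170 = 4.3394 W/m².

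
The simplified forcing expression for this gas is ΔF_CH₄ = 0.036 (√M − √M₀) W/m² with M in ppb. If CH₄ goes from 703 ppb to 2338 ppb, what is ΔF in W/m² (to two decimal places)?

ΔF = 0.79 W/m²

CH₄: 0.036 × (√2338 − √703) = 0.036 × (48.3529 − 26.5141) = 0.036 × 21.8388 = 0.7862 W/m².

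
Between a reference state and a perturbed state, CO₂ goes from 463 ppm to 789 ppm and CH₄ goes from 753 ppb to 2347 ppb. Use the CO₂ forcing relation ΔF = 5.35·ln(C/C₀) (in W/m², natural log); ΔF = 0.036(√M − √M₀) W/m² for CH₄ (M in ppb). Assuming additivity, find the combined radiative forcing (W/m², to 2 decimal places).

ΔF = 3.61 W/m²

CO₂: 5.35 × ln(789/463) = 5.35 × ln(1.70410) = 5.35 × 0.53304 = 2.8518 W/m².
CH₄: 0.036 × (√2347 − √753) = 0.036 × (48.4458 − 27.4408) = 0.036 × 21.0050 = 0.7562 W/m².
Total ΔF = 2.8518 + 0.7562 = 3.6080 W/m².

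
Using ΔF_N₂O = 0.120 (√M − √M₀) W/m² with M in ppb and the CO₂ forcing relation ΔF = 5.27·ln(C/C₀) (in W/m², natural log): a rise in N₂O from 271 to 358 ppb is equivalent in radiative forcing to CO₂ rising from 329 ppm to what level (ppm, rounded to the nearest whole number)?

C ≈ 348 ppm

N₂O forcing: 0.120 × (√358 − √271) = 0.120 × (18.9209 − 16.4621) = 0.120 × 2.4588 = 0.29506 W/m².
Set 5.27 ln(C/329) = 0.29506: ln(C/329) = 0.29506/5.27 = 0.05599, so C = 329 × e^0.05599 = 329 × 1.05759 = 347.95 ppm.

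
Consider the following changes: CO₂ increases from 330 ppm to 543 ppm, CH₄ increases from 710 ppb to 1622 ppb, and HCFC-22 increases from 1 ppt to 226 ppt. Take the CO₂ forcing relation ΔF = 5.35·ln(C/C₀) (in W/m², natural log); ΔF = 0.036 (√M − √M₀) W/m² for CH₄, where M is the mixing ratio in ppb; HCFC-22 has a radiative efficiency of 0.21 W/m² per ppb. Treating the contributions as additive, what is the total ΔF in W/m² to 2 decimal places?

ΔF = 3.20 W/m²

CO₂: 5.35 × ln(543/330) = 5.35 × ln(1.64545) = 5.35 × 0.49801 = 2.6644 W/m².
CH₄: 0.036 × (√1622 − √710) = 0.036 × (40.2741 − 26.6458) = 0.036 × 13.6283 = 0.4906 W/m².
HCFC-22: Δ = 226 − 1 = 225 ppt = 0.225 ppb; ΔF = 0.21 × 0.225 = 0.0473 W/m².
Total ΔF = 2.6644 + 0.4906 + 0.0473 = 3.2023 W/m².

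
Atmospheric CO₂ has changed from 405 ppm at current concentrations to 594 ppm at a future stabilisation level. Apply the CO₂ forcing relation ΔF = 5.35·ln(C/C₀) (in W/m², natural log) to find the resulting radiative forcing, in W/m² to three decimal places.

ΔF = 2.049 W/m²

CO₂: 5.35 × ln(594/405) = 5.35 × ln(1.46667) = 5.35 × 0.38299 = 2.0490 W/m².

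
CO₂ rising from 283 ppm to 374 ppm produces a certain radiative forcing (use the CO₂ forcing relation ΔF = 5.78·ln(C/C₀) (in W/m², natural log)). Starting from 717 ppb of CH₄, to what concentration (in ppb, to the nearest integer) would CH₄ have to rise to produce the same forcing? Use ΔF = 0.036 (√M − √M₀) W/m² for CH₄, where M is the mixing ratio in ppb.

M ≈ 5118 ppb

CO₂ forcing: 5.78 × ln(374/283) = 5.78 × 0.278809 = 1.61152 W/m².
Set 0.036(√M − √717) = 1.61152: √M = 1.61152/0.036 + √717 = 44.7644 + 26.7769 = 71.5413.
M = (71.5413)² = 5118.16 ppb.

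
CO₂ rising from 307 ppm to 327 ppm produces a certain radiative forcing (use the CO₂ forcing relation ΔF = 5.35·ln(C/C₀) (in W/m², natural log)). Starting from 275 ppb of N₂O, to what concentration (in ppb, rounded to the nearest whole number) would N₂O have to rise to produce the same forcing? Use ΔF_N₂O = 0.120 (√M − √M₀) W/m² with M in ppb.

M ≈ 376 ppb

CO₂ forcing: 5.35 × ln(327/307) = 5.35 × 0.063112 = 0.33765 W/m².
Set 0.120(√M − √275) = 0.33765: √M = 0.33765/0.120 + √275 = 2.8138 + 16.5831 = 19.3969.
M = (19.3969)² = 376.24 ppb.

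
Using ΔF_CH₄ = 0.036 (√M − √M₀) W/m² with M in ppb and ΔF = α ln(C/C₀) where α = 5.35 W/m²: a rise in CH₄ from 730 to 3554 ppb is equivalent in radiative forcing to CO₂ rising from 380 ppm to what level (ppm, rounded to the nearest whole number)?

CH₄ forcing: 0.036 × (√3554 − √730) = 0.036 × (59.6154 − 27.0185) = 0.036 × 32.5969 = 1.17349 W/m².
Set 5.35 ln(C/380) = 1.17349: ln(C/380) = 1.17349/5.35 = 0.21934, so C = 380 × e^0.21934 = 380 × 1.24525 = 473.20 ppm.

C ≈ 473 ppm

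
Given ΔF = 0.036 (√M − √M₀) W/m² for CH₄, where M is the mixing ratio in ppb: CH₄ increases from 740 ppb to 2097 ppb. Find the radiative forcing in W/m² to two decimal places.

CH₄: 0.036 × (√2097 − √740) = 0.036 × (45.7930 − 27.2029) = 0.036 × 18.5901 = 0.6692 W/m².

ΔF = 0.67 W/m²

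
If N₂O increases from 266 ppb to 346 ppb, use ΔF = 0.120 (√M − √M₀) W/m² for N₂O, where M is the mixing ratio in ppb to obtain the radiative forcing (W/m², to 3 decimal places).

N₂O: 0.120 × (√346 − √266) = 0.120 × (18.6011 − 16.3095) = 0.120 × 2.2916 = 0.2750 W/m².

ΔF = 0.275 W/m²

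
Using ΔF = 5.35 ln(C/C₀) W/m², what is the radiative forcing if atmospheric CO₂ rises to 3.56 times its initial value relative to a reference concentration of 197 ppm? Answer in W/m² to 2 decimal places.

ΔF = 6.79 W/m²

Because the forcing depends only on the ratio C/C₀, the initial concentration does not enter.
ΔF = 5.35 × ln(3.56) = 5.35 × 1.26976 = 6.7932 W/m².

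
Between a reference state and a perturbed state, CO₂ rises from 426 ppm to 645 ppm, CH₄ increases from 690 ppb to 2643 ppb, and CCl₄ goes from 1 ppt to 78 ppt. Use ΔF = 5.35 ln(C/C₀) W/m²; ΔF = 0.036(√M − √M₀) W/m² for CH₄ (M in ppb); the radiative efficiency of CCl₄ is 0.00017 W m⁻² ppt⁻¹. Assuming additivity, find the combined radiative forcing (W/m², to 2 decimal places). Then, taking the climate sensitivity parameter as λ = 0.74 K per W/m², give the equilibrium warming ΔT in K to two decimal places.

ΔF = 3.14 W/m²; ΔT = 2.32 K

CO₂: 5.35 × ln(645/426) = 5.35 × ln(1.51408) = 5.35 × 0.41481 = 2.2192 W/m².
CH₄: 0.036 × (√2643 − √690) = 0.036 × (51.4101 − 26.2679) = 0.036 × 25.1422 = 0.9051 W/m².
CCl₄: ΔF = 0.00017 × (78 − 1) = 0.00017 × 77 = 0.0131 W/m².
Total ΔF = 2.2192 + 0.9051 + 0.0131 = 3.1374 W/m².
ΔT = λ ΔF = 0.74 × 3.14 = 2.3236 K.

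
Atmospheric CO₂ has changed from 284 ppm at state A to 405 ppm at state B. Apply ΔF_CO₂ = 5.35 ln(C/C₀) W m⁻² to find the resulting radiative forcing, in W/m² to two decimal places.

ΔF = 1.90 W/m²

CO₂: 5.35 × ln(405/284) = 5.35 × ln(1.42606) = 5.35 × 0.35492 = 1.8988 W/m².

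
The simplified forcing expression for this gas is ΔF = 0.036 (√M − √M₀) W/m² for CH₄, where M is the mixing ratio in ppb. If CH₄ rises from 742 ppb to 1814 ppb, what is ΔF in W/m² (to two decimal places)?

CH₄: 0.036 × (√1814 − √742) = 0.036 × (42.5911 − 27.2397) = 0.036 × 15.3514 = 0.5527 W/m².

ΔF = 0.55 W/m²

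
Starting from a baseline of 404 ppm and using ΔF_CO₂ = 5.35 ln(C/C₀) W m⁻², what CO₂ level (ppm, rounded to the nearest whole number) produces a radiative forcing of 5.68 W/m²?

C ≈ 1168 ppm

Set 5.35 ln(C/404) = 5.68, so ln(C/404) = 5.68/5.35 = 1.06168.
Then C/404 = e^1.06168 = 2.89122, giving C = 404 × 2.89122 = 1168.05 ppm.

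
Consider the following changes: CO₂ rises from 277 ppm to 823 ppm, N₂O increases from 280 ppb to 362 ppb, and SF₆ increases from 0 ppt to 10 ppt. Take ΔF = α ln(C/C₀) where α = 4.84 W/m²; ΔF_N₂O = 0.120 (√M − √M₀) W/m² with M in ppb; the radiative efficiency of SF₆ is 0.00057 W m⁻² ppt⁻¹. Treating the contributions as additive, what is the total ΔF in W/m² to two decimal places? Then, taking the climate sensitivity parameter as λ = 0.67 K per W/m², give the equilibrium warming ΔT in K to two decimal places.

ΔF = 5.55 W/m²; ΔT = 3.72 K

CO₂: 4.84 × ln(823/277) = 4.84 × ln(2.97112) = 4.84 × 1.08894 = 5.2705 W/m².
N₂O: 0.120 × (√362 − √280) = 0.120 × (19.0263 − 16.7332) = 0.120 × 2.2931 = 0.2752 W/m².
SF₆: ΔF = 0.00057 × (10 − 0) = 0.00057 × 10 = 0.0057 W/m².
Total ΔF = 5.2705 + 0.2752 + 0.0057 = 5.5514 W/m².
ΔT = λ ΔF = 0.67 × 5.55 = 3.7185 K.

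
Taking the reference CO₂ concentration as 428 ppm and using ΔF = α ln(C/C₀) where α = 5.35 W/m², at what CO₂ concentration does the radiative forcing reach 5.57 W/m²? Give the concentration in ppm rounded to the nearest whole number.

Set 5.35 ln(C/428) = 5.57, so ln(C/428) = 5.57/5.35 = 1.04112.
Then C/428 = e^1.04112 = 2.83239, giving C = 428 × 2.83239 = 1212.26 ppm.

C ≈ 1212 ppm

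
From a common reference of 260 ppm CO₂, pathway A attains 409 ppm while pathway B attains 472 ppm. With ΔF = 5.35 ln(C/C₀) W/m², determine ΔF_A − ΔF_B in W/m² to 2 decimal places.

ΔF_A = 5.35 ln(409/260) = 5.35 × 0.45303 = 2.4237 W/m².
ΔF_B = 5.35 ln(472/260) = 5.35 × 0.59630 = 3.1902 W/m².
Difference: 2.4237 − 3.1902 = -0.7665 W/m².

ΔF_A − ΔF_B = -0.77 W/m²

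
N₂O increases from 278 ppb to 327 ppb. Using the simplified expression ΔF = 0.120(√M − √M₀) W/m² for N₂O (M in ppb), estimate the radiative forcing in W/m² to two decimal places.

N₂O: 0.120 × (√327 − √278) = 0.120 × (18.0831 − 16.6733) = 0.120 × 1.4098 = 0.1692 W/m².

ΔF = 0.17 W/m²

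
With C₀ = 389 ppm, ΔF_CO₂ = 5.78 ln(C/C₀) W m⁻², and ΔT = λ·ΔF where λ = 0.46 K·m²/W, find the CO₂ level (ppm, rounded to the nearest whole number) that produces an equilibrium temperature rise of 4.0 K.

Required forcing: ΔF = ΔT/λ = 4.0/0.46 = 8.6957 W/m².
Then ln(C/389) = ΔF/5.78 = 8.6957/5.78 = 1.50445.
So C = 389 × e^1.50445 = 389 × 4.50168 = 1751.15 ppm.

C ≈ 1751 ppm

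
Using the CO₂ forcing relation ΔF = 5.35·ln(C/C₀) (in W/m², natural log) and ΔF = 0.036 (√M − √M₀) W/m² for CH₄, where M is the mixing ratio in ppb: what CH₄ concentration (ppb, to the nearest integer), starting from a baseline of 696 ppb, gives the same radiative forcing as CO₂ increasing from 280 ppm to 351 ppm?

CO₂ forcing: 5.35 × ln(351/280) = 5.35 × 0.225997 = 1.20908 W/m².
Set 0.036(√M − √696) = 1.20908: √M = 1.20908/0.036 + √696 = 33.5856 + 26.3818 = 59.9674.
M = (59.9674)² = 3596.09 ppb.

M ≈ 3596 ppb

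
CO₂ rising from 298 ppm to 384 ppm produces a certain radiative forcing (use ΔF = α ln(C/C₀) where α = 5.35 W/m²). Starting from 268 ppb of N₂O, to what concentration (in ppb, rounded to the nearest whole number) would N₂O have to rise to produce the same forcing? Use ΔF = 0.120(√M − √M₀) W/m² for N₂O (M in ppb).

CO₂ forcing: 5.35 × ln(384/298) = 5.35 × 0.253549 = 1.35649 W/m².
Set 0.120(√M − √268) = 1.35649: √M = 1.35649/0.120 + √268 = 11.3041 + 16.3707 = 27.6748.
M = (27.6748)² = 765.89 ppb.

M ≈ 766 ppb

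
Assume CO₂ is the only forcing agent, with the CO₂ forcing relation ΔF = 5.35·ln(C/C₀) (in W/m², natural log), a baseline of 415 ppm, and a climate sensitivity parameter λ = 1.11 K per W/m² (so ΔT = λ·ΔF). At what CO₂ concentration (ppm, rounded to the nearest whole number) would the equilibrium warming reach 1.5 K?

Required forcing: ΔF = ΔT/λ = 1.5/1.11 = 1.3514 W/m².
Then ln(C/415) = ΔF/5.35 = 1.3514/5.35 = 0.25260.
So C = 415 × e^0.25260 = 415 × 1.28737 = 534.26 ppm.

C ≈ 534 ppm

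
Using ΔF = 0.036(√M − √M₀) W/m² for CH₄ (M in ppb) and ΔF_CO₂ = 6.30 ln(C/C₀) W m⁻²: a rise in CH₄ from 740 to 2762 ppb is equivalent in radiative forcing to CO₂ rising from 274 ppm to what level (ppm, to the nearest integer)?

CH₄ forcing: 0.036 × (√2762 − √740) = 0.036 × (52.5547 − 27.2029) = 0.036 × 25.3518 = 0.91266 W/m².
Set 6.30 ln(C/274) = 0.91266: ln(C/274) = 0.91266/6.30 = 0.14487, so C = 274 × e^0.14487 = 274 × 1.15589 = 316.71 ppm.

C ≈ 317 ppm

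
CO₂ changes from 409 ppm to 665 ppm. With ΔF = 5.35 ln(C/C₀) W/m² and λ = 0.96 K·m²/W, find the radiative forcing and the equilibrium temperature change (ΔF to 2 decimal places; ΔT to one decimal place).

CO₂: 5.35 × ln(665/409) = 5.35 × ln(1.62592) = 5.35 × 0.48607 = 2.6005 W/m².
ΔT = λ ΔF = 0.96 × 2.60 = 2.4960 K.

ΔF = 2.60 W/m²; ΔT = 2.5 K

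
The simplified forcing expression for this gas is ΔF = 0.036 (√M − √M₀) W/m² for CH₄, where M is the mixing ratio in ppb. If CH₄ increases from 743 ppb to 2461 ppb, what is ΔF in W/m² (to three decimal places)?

CH₄: 0.036 × (√2461 − √743) = 0.036 × (49.6085 − 27.2580) = 0.036 × 22.3505 = 0.8046 W/m².

ΔF = 0.805 W/m²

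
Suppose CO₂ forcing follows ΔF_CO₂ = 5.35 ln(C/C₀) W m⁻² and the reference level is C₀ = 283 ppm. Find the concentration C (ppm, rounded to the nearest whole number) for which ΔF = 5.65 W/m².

C ≈ 814 ppm

Set 5.35 ln(C/283) = 5.65, so ln(C/283) = 5.65/5.35 = 1.05607.
Then C/283 = e^1.05607 = 2.87505, giving C = 283 × 2.87505 = 813.64 ppm.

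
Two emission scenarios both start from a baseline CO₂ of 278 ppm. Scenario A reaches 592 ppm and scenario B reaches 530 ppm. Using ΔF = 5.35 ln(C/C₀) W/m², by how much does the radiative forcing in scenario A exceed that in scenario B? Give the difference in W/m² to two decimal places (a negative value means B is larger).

ΔF_A − ΔF_B = 0.59 W/m²

ΔF_A = 5.35 ln(592/278) = 5.35 × 0.75589 = 4.0440 W/m².
ΔF_B = 5.35 ln(530/278) = 5.35 × 0.64526 = 3.4521 W/m².
Difference: 4.0440 − 3.4521 = 0.5919 W/m².
(Equivalently, ΔF_A − ΔF_B = 5.35 ln(592/530) = 5.35 × 0.11063 = 0.5919 W/m².)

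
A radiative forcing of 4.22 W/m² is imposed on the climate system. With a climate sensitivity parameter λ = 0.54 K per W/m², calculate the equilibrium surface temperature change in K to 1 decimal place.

ΔT = λ ΔF = 0.54 × 4.22 = 2.2788 K.

ΔT = 2.3 K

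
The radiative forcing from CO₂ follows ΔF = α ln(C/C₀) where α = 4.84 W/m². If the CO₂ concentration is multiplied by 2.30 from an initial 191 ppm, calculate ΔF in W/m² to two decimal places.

ΔF = 4.84 × ln(2.30) = 4.84 × 0.83291 = 4.0313 W/m².

ΔF = 4.03 W/m²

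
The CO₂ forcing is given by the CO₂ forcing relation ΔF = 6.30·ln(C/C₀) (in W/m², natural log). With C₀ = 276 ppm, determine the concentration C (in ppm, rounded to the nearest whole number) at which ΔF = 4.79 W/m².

Set 6.30 ln(C/276) = 4.79, so ln(C/276) = 4.79/6.30 = 0.76032.
Then C/276 = e^0.76032 = 2.13896, giving C = 276 × 2.13896 = 590.35 ppm.

C ≈ 590 ppm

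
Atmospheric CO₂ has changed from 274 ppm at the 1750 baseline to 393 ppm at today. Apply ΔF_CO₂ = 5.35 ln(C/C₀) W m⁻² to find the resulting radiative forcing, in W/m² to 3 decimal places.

ΔF = 1.930 W/m²

CO₂ absorption bands are partially saturated, so forcing scales with the logarithm of the concentration ratio.
CO₂: 5.35 × ln(393/274) = 5.35 × ln(1.43431) = 5.35 × 0.36068 = 1.9296 W/m².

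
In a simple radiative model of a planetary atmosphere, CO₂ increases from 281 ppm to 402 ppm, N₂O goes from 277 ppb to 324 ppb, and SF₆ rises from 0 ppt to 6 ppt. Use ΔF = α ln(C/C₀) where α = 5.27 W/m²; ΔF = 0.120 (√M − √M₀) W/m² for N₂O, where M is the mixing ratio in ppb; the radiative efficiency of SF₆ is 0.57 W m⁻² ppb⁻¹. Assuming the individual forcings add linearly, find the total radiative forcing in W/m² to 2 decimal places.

CO₂: 5.27 × ln(402/281) = 5.27 × ln(1.43060) = 5.27 × 0.35809 = 1.8871 W/m².
N₂O: 0.120 × (√324 − √277) = 0.120 × (18.0000 − 16.6433) = 0.120 × 1.3567 = 0.1628 W/m².
SF₆: Δ = 6 − 0 = 6 ppt = 0.006 ppb; ΔF = 0.57 × 0.006 = 0.0034 W/m².
Total ΔF = 1.8871 + 0.1628 + 0.0034 = 2.0533 W/m².

ΔF = 2.05 W/m²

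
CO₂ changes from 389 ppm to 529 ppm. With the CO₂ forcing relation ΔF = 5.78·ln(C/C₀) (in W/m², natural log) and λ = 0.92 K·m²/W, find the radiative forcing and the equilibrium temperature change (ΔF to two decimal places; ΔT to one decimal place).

ΔF = 1.78 W/m²; ΔT = 1.6 K

CO₂: 5.78 × ln(529/389) = 5.78 × ln(1.35990) = 5.78 × 0.30741 = 1.7768 W/m².
ΔT = λ ΔF = 0.92 × 1.78 = 1.6376 K.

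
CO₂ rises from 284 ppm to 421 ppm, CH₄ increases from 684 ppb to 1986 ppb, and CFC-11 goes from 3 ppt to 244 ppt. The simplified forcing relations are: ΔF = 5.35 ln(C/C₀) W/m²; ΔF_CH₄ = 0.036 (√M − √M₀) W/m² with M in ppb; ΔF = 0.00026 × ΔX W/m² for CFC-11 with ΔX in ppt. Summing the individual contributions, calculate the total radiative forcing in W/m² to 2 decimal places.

CO₂: 5.35 × ln(421/284) = 5.35 × ln(1.48239) = 5.35 × 0.39366 = 2.1061 W/m².
CH₄: 0.036 × (√1986 − √684) = 0.036 × (44.5646 − 26.1534) = 0.036 × 18.4112 = 0.6628 W/m².
CFC-11: ΔF = 0.00026 × (244 − 3) = 0.00026 × 241 = 0.0627 W/m².
Total ΔF = 2.1061 + 0.6628 + 0.0627 = 2.8316 W/m².

ΔF = 2.83 W/m²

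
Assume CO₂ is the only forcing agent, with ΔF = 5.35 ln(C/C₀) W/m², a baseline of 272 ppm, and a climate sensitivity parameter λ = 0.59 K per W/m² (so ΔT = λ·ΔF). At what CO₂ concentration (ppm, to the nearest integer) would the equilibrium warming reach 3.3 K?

Required forcing: ΔF = ΔT/λ = 3.3/0.59 = 5.5932 W/m².
Then ln(C/272) = ΔF/5.35 = 5.5932/5.35 = 1.04546.
So C = 272 × e^1.04546 = 272 × 2.84471 = 773.76 ppm.

C ≈ 774 ppm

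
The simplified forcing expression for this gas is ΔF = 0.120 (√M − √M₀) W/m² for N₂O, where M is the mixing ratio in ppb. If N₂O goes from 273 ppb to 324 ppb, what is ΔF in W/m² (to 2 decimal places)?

ΔF = 0.18 W/m²

N₂O: 0.120 × (√324 − √273) = 0.120 × (18.0000 − 16.5227) = 0.120 × 1.4773 = 0.1773 W/m².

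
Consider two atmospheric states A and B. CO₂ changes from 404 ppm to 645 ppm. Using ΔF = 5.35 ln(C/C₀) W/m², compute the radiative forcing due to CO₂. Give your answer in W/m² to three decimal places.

ΔF = 2.503 W/m²

CO₂: 5.35 × ln(645/404) = 5.35 × ln(1.59653) = 5.35 × 0.46783 = 2.5029 W/m².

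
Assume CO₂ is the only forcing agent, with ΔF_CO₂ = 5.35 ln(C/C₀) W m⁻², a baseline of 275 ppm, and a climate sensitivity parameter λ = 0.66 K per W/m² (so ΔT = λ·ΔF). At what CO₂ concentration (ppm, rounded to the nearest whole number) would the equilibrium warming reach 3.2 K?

C ≈ 681 ppm

Required forcing: ΔF = ΔT/λ = 3.2/0.66 = 4.8485 W/m².
Then ln(C/275) = ΔF/5.35 = 4.8485/5.35 = 0.90626.
So C = 275 × e^0.90626 = 275 × 2.47505 = 680.64 ppm.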